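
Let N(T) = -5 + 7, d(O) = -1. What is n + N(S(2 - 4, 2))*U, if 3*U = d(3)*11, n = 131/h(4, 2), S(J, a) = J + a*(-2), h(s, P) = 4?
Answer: 305/12 ≈ 25.417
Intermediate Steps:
S(J, a) = J - 2*a
N(T) = 2
n = 131/4 ≈ 32.750
U = -11/3 (U = (-1*11)/3 = (⅓)*(-11) = -11/3 ≈ -3.6667)
n + N(S(2 - 4, 2))*U = 131/4 + 2*(-11/3) = 131/4 - 22/3 = 305/12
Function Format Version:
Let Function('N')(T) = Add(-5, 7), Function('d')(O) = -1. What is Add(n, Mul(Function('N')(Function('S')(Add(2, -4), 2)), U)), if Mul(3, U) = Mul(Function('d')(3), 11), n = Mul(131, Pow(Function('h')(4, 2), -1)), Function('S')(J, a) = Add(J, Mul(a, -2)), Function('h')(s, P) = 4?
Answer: Rational(305, 12) ≈ 25.417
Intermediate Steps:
Function('S')(J, a) = Add(J, Mul(-2, a))
Function('N')(T) = 2
n = Rational(131, 4) (n = Mul(131, Pow(4, -1)) = Mul(131, Rational(1, 4)) = Rational(131, 4) ≈ 32.750)
U = Rational(-11, 3) (U = Mul(Rational(1, 3), Mul(-1, 11)) = Mul(Rational(1, 3), -11) = Rational(-11, 3) ≈ -3.6667)
Add(n, Mul(Function('N')(Function('S')(Add(2, -4), 2)), U)) = Add(Rational(131, 4), Mul(2, Rational(-11, 3))) = Add(Rational(131, 4), Rational(-22, 3)) = Rational(305, 12)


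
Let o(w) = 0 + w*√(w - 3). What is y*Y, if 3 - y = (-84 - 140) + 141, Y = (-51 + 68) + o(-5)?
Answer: 1462 - 860*I*√2 ≈ 1462.0 - 1216.2*I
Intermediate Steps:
o(w) = w*√(-3 + w) (o(w) = 0 + w*√(-3 + w) = w*√(-3 + w))
Y = 17 - 10*I*√2 (Y = (-51 + 68) - 5*√(-3 - 5) = 17 - 10*I*√2 ≈ 17.0 - 14.142*I)
y = 86 (y = 3 - ((-84 - 140) + 141) = 3 - (-224 + 141) = 3 - 1*(-83) = 3 + 83 = 86)
y*Y = 86*(17 - 10*I*√2) = 1462 - 860*I*√2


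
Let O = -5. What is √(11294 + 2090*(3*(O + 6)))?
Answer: 2*√4391 ≈ 132.53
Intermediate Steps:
√(11294 + 2090*(3*(O + 6))) = √(11294 + 2090*(3*(-5 + 6))) = √(11294 + 2090*(3*1)) = √(11294 + 2090*3) = √(11294 + 6270) = √17564 = 2*√4391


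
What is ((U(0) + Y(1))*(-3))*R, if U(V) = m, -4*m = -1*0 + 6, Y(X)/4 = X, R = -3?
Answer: 45/2 ≈ 22.500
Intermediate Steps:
Y(X) = 4*X
m = -3/2 (m = -(-1*0 + 6)/4 = -(0 + 6)/4 = -1/4*6 = -3/2 ≈ -1.5000)
U(V) = -3/2
((U(0) + Y(1))*(-3))*R = ((-3/2 + 4*1)*(-3))*(-3) = ((-3/2 + 4)*(-3))*(-3) = ((5/2)*(-3))*(-3) = -15/2*(-3) = 45/2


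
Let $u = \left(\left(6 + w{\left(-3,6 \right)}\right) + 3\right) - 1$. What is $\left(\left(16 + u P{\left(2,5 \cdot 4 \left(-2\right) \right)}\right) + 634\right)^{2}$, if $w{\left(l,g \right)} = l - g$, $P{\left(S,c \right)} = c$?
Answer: $476100$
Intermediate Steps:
$u = -1$ ($u = \left(\left(6 - 9\right) + 3\right) - 1 = \left(-3 + 3\right) - 1 = 0 - 1 = -1$)
$\left(\left(16 + u P{\left(2,5 \cdot 4 \left(-2\right) \right)}\right) + 634\right)^{2} = \left(\left(16 - 5 \cdot 4 \left(-2\right)\right) + 634\right)^{2} = \left(\left(16 - 20 \left(-2\right)\right) + 634\right)^{2} = \left(\left(16 - -40\right) + 634\right)^{2} = \left(\left(16 + 40\right) + 634\right)^{2} = \left(56 + 634\right)^{2} = 690^{2} = 476100$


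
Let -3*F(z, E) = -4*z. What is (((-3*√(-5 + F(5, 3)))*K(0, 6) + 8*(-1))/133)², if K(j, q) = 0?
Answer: 64/17689 ≈ 0.0036181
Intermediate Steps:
F(z, E) = 4*z/3 (F(z, E) = -(-4)*z/3 = 4*z/3)
(((-3*√(-5 + F(5, 3)))*K(0, 6) + 8*(-1))/133)² = ((-3*√(-5 + (4/3)*5)*0 + 8*(-1))/133)² = ((-3*√(-5 + 20/3)*0 - 8)*(1/133))² = ((-√15*0 - 8)*(1/133))² = ((0 - 8)*(1/133))² = (-8*1/133)² = (-8/133)² = 64/17689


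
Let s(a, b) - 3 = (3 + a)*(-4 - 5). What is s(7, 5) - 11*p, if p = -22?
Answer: 155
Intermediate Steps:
s(a, b) = -24 - 9*a (s(a, b) = 3 + (3 + a)*(-4 - 5) = 3 + (3 + a)*(-9) = 3 + (-27 - 9*a) = -24 - 9*a)
s(7, 5) - 11*p = (-24 - 9*7) - 11*(-22) = (-24 - 63) + 242 = -87 + 242 = 155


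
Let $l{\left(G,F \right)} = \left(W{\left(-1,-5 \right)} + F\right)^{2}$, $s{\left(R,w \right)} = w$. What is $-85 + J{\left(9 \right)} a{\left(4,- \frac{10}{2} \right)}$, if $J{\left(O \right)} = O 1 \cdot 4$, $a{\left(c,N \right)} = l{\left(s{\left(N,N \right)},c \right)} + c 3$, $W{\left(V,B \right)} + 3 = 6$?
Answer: $2111$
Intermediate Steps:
$W{\left(V,B \right)} = 3$ ($W{\left(V,B \right)} = -3 + 6 = 3$)
$l{\left(G,F \right)} = \left(3 + F\right)^{2}$
$a{\left(c,N \right)} = \left(3 + c\right)^{2} + 3 c$ ($a{\left(c,N \right)} = \left(3 + c\right)^{2} + c 3 = \left(3 + c\right)^{2} + 3 c$)
$J{\left(O \right)} = 4 O$ ($J{\left(O \right)} = O 4 = 4 O$)
$-85 + J{\left(9 \right)} a{\left(4,- \frac{10}{2} \right)} = -85 + 4 \cdot 9 \left(\left(3 + 4\right)^{2} + 3 \cdot 4\right) = -85 + 36 \left(7^{2} + 12\right) = -85 + 36 \left(49 + 12\right) = -85 + 36 \cdot 61 = -85 + 2196 = 2111$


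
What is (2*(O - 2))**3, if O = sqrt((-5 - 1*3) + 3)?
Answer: 176 + 56*I*sqrt(5) ≈ 176.0 + 125.22*I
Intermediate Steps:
O = I*sqrt(5) (O = sqrt((-5 - 3) + 3) = sqrt(-8 + 3) = sqrt(-5) = I*sqrt(5) ≈ 2.2361*I)
(2*(O - 2))**3 = (2*(I*sqrt(5) - 2))**3 = (2*(-2 + I*sqrt(5)))**3 = (-4 + 2*I*sqrt(5))**3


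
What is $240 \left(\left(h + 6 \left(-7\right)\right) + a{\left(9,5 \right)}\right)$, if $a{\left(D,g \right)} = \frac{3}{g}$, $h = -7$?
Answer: $-11616$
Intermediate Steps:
$240 \left(\left(h + 6 \left(-7\right)\right) + a{\left(9,5 \right)}\right) = 240 \left(\left(-7 + 6 \left(-7\right)\right) + \frac{3}{5}\right) = 240 \left(\left(-7 - 42\right) + 3 \cdot \frac{1}{5}\right) = 240 \left(-49 + \frac{3}{5}\right) = 240 \left(- \frac{242}{5}\right) = -11616$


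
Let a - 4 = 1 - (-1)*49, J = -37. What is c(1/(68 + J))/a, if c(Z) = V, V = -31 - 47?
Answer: -13/9 ≈ -1.4444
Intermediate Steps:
V = -78
c(Z) = -78
a = 54 (a = 4 + (1 - (-1)*49) = 4 + (1 - 1*(-49)) = 4 + (1 + 49) = 4 + 50 = 54)
c(1/(68 + J))/a = -78/54 = -78*1/54 = -13/9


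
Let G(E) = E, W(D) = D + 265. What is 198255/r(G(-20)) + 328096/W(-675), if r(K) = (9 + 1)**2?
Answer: 969499/820 ≈ 1182.3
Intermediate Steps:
W(D) = 265 + D
r(K) = 100 (r(K) = 10**2 = 100)
198255/r(G(-20)) + 328096/W(-675) = 198255/100 + 328096/(265 - 675) = 198255*(1/100) + 328096/(-410) = 39651/20 + 328096*(-1/410) = 39651/20 - 164048/205 = 969499/820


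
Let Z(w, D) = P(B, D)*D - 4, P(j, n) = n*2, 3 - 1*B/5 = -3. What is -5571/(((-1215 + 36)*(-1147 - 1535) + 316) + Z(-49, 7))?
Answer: -5571/3162488 ≈ -0.0017616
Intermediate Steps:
B = 30 (B = 15 - 5*(-3) = 15 + 15 = 30)
P(j, n) = 2*n
Z(w, D) = -4 + 2*D**2 (Z(w, D) = (2*D)*D - 4 = 2*D**2 - 4 = -4 + 2*D**2)
-5571/(((-1215 + 36)*(-1147 - 1535) + 316) + Z(-49, 7)) = -5571/(((-1215 + 36)*(-1147 - 1535) + 316) + (-4 + 2*7**2)) = -5571/((-1179*(-2682) + 316) + (-4 + 2*49)) = -5571/((3162078 + 316) + (-4 + 98)) = -5571/(3162394 + 94) = -5571/3162488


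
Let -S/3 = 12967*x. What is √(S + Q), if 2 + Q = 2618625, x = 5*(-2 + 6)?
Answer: √1840603 ≈ 1356.7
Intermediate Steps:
x = 20 (x = 5*4 = 20)
Q = 2618623 (Q = -2 + 2618625 = 2618623)
S = -778020 (S = -38901*20 = -3*259340 = -778020)
√(S + Q) = √(-778020 + 2618623) = √1840603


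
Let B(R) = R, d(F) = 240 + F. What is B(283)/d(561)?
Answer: 283/801 ≈ 0.35331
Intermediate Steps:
B(283)/d(561) = 283/(240 + 561) = 283/801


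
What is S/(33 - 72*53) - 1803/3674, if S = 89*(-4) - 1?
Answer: -1836377/4632914 ≈ -0.39638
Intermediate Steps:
S = -357 (S = -356 - 1 = -357)
S/(33 - 72*53) - 1803/3674 = -357/(33 - 72*53) - 1803/3674 = -357/(33 - 3816) - 1803*1/3674 = -357/(-3783) - 1803/3674 = -357*(-1/3783) - 1803/3674 = 119/1261 - 1803/3674 = -1836377/4632914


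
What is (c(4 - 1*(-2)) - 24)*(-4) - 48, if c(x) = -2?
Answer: 56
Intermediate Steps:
(c(4 - 1*(-2)) - 24)*(-4) - 48 = (-2 - 24)*(-4) - 48 = -26*(-4) - 48 = 104 - 48 = 56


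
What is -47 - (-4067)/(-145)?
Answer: -10882/145 ≈ -75.048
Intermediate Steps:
-47 - (-4067)/(-145) = -47 - (-4067)*(-1)/145 = -47 - 49*83/145 = -47 - 4067/145 = -10882/145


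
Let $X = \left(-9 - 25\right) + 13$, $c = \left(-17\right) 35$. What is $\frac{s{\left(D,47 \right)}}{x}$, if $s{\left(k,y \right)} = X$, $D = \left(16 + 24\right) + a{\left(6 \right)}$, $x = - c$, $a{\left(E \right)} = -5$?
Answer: $- \frac{3}{85} \approx -0.035294$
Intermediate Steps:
$c = -595$
$x = 595$ ($x = \left(-1\right) \left(-595\right) = 595$)
$D = 35$ ($D = \left(16 + 24\right) - 5 = 40 - 5 = 35$)
$X = -21$ ($X = -34 + 13 = -21$)
$s{\left(k,y \right)} = -21$
$\frac{s{\left(D,47 \right)}}{x} = - \frac{21}{595} = \left(-21\right) \frac{1}{595} = - \frac{3}{85}$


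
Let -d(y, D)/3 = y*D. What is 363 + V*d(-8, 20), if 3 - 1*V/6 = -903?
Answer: 2609643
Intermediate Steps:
V = 5436 (V = 18 - 6*(-903) = 18 + 5418 = 5436)
d(y, D) = -3*D*y (d(y, D) = -3*y*D = -3*D*y)
363 + V*d(-8, 20) = 363 + 5436*(-3*20*(-8)) = 363 + 5436*480 = 363 + 2609280 = 2609643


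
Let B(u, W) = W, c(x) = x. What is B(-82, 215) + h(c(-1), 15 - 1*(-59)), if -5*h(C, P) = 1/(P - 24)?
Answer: 53749/250 ≈ 215.00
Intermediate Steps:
h(C, P) = -1/(5*(-24 + P)) (h(C, P) = -1/(5*(P - 24)) = -1/(5*(-24 + P)))
B(-82, 215) + h(c(-1), 15 - 1*(-59)) = 215 - 1/(-120 + 5*(15 - 1*(-59))) = 215 - 1/(-120 + 5*(15 + 59)) = 215 - 1/(-120 + 5*74) = 215 - 1/(-120 + 370) = 215 - 1/250 = 53749/250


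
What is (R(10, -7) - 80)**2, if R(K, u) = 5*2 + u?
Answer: 5929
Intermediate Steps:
R(K, u) = 10 + u
(R(10, -7) - 80)**2 = ((10 - 7) - 80)**2 = (3 - 80)**2 = (-77)**2 = 5929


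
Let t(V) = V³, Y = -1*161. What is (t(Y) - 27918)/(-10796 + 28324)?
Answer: -4201199/17528 ≈ -239.69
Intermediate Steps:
Y = -161
(t(Y) - 27918)/(-10796 + 28324) = ((-161)³ - 27918)/(-10796 + 28324) = (-4173281 - 27918)/17528 = -4201199*1/17528 = -4201199/17528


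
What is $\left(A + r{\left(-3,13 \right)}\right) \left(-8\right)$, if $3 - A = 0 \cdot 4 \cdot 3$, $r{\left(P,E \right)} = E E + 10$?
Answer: $-1456$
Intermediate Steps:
$r{\left(P,E \right)} = 10 + E^{2}$ ($r{\left(P,E \right)} = E^{2} + 10 = 10 + E^{2}$)
$A = 3$ ($A = 3 - 0 \cdot 4 \cdot 3 = 3 - 0 \cdot 3 = 3 - 0 = 3 + 0 = 3$)
$\left(A + r{\left(-3,13 \right)}\right) \left(-8\right) = \left(3 + \left(10 + 13^{2}\right)\right) \left(-8\right) = \left(3 + \left(10 + 169\right)\right) \left(-8\right) = \left(3 + 179\right) \left(-8\right) = 182 \left(-8\right) = -1456$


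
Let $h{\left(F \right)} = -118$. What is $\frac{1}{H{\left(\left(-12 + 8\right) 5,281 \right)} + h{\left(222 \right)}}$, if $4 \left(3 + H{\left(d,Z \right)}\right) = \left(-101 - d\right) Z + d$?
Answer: $- \frac{4}{23265} \approx -0.00017193$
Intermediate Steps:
$H{\left(d,Z \right)} = -3 + \frac{d}{4} + \frac{Z \left(-101 - d\right)}{4}$ ($H{\left(d,Z \right)} = -3 + \frac{\left(-101 - d\right) Z + d}{4} = -3 + \frac{Z \left(-101 - d\right) + d}{4} = -3 + \frac{d + Z \left(-101 - d\right)}{4} = -3 + \left(\frac{d}{4} + \frac{Z \left(-101 - d\right)}{4}\right) = -3 + \frac{d}{4} + \frac{Z \left(-101 - d\right)}{4}$)
$\frac{1}{H{\left(\left(-12 + 8\right) 5,281 \right)} + h{\left(222 \right)}} = \frac{1}{\left(-3 - \frac{28381}{4} + \frac{\left(-12 + 8\right) 5}{4} - \frac{281 \left(-12 + 8\right) 5}{4}\right) - 118} = \frac{1}{\left(-3 - \frac{28381}{4} + \frac{\left(-4\right) 5}{4} - \frac{281 \left(\left(-4\right) 5\right)}{4}\right) - 118} = \frac{1}{\left(-3 - \frac{28381}{4} + \frac{1}{4} \left(-20\right) - \frac{281}{4} \left(-20\right)\right) - 118} = \frac{1}{\left(-3 - \frac{28381}{4} - 5 + 1405\right) - 118} = \frac{1}{- \frac{22793}{4} - 118} = \frac{1}{- \frac{23265}{4}} = - \frac{4}{23265}$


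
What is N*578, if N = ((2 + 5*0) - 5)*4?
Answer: -6936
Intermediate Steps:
N = -12 (N = ((2 + 0) - 5)*4 = (2 - 5)*4 = -3*4 = -12)
N*578 = -12*578 = -6936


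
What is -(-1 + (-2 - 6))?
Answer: 9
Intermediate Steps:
-(-1 + (-2 - 6)) = -(-1 - 8) = -1*(-9) = 9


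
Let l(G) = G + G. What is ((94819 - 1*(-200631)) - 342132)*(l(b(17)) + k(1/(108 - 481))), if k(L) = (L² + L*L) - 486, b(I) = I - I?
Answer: 3156482415944/139129 ≈ 2.2687e+7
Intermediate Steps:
b(I) = 0
l(G) = 2*G
k(L) = -486 + 2*L² (k(L) = (L² + L²) - 486 = 2*L² - 486 = -486 + 2*L²)
((94819 - 1*(-200631)) - 342132)*(l(b(17)) + k(1/(108 - 481))) = ((94819 - 1*(-200631)) - 342132)*(2*0 + (-486 + 2*(1/(108 - 481))²)) = ((94819 + 200631) - 342132)*(0 + (-486 + 2*(1/(-373))²)) = (295450 - 342132)*(0 + (-486 + 2*(-1/373)²)) = -46682*(0 + (-486 + 2*(1/139129))) = -46682*(0 + (-486 + 2/139129)) = -46682*(0 - 67616692/139129) = -46682*(-67616692/139129) = 3156482415944/139129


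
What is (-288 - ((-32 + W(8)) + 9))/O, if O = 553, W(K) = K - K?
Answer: -265/553 ≈ -0.47920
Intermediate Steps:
W(K) = 0
(-288 - ((-32 + W(8)) + 9))/O = (-288 - ((-32 + 0) + 9))/553 = (-288 - (-32 + 9))*(1/553) = (-288 - 1*(-23))*(1/553) = (-288 + 23)*(1/553) = -265*1/553 = -265/553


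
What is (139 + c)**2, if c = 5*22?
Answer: 62001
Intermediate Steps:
c = 110
(139 + c)**2 = (139 + 110)**2 = 249**2 = 62001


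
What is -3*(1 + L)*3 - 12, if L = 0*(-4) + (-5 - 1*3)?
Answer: 51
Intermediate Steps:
L = -8 (L = 0 + (-5 - 3) = 0 - 8 = -8)
-3*(1 + L)*3 - 12 = -3*(1 - 8)*3 - 12 = -(-21)*3 - 12 = -3*(-21) - 12 = 63 - 12 = 51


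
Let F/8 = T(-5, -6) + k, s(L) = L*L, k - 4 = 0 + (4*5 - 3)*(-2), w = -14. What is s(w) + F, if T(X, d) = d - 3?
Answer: -116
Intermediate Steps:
T(X, d) = -3 + d
k = -30 (k = 4 + (0 + (4*5 - 3)*(-2)) = 4 + (0 + (20 - 3)*(-2)) = 4 + (0 + 17*(-2)) = 4 + (0 - 34) = 4 - 34 = -30)
s(L) = L²
F = -312 (F = 8*((-3 - 6) - 30) = 8*(-9 - 30) = 8*(-39) = -312)
s(w) + F = (-14)² - 312 = 196 - 312 = -116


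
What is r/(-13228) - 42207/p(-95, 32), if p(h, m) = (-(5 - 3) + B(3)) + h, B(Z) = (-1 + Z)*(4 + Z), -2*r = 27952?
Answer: 139868551/274481 ≈ 509.57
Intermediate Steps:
r = -13976 (r = -½*27952 = -13976)
p(h, m) = 12 + h (p(h, m) = (-(5 - 3) + (-4 + 3² + 3*3)) + h = (-1*2 + (-4 + 9 + 9)) + h = (-2 + 14) + h = 12 + h)
r/(-13228) - 42207/p(-95, 32) = -13976/(-13228) - 42207/(12 - 95) = -13976*(-1/13228) - 42207/(-83) = 3494/3307 - 42207*(-1/83) = 3494/3307 + 42207/83 = 139868551/274481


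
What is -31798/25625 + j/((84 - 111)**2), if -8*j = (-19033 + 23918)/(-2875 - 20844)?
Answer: -4398466977859/3544685955000 ≈ -1.2409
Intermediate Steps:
j = 4885/189752 (j = -(-19033 + 23918)/(8*(-2875 - 20844)) = -4885/(8*(-23719)) = -4885*(-1)/(8*23719) = -1/8*(-4885/23719) = 4885/189752 ≈ 0.025744)
-31798/25625 + j/((84 - 111)**2) = -31798/25625 + 4885/(189752*((84 - 111)**2)) = -31798*1/25625 + 4885/(189752*((-27)**2)) = -31798/25625 + (4885/189752)/729 = -31798/25625 + (4885/189752)*(1/729) = -31798/25625 + 4885/138329208 = -4398466977859/3544685955000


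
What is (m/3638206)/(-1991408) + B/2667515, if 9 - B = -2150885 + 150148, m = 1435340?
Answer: 3623926530773854927/4831638265465262680 ≈ 0.75004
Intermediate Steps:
B = 2000746 (B = 9 - (-2150885 + 150148) = 9 - 1*(-2000737) = 9 + 2000737 = 2000746)
(m/3638206)/(-1991408) + B/2667515 = (1435340/3638206)/(-1991408) + 2000746/2667515 = (1435340*(1/3638206))*(-1/1991408) + 2000746*(1/2667515) = (717670/1819103)*(-1/1991408) + 2000746/2667515 = -358835/1811288133512 + 2000746/2667515 = 3623926530773854927/4831638265465262680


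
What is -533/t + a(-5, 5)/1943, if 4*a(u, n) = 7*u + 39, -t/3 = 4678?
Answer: 1049653/27268062 ≈ 0.038494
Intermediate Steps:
t = -14034 (t = -3*4678 = -14034)
a(u, n) = 39/4 + 7*u/4 (a(u, n) = (7*u + 39)/4 = (39 + 7*u)/4 = 39/4 + 7*u/4)
-533/t + a(-5, 5)/1943 = -533/(-14034) + (39/4 + (7/4)*(-5))/1943 = -533*(-1/14034) + (39/4 - 35/4)*(1/1943) = 533/14034 + 1*(1/1943) = 533/14034 + 1/1943 = 1049653/27268062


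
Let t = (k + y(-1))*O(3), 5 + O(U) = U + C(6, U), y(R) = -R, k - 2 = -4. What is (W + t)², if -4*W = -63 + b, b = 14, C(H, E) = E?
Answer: 2025/16 ≈ 126.56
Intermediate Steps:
k = -2 (k = 2 - 4 = -2)
O(U) = -5 + 2*U (O(U) = -5 + (U + U) = -5 + 2*U)
W = 49/4 (W = -(-63 + 14)/4 = -¼*(-49) = 49/4 ≈ 12.250)
t = -1 (t = (-2 - 1*(-1))*(-5 + 2*3) = (-2 + 1)*(-5 + 6) = -1*1 = -1)
(W + t)² = (49/4 - 1)² = (45/4)² = 2025/16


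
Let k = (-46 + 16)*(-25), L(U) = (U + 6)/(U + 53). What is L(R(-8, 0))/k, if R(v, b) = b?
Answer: 1/6625 ≈ 0.00015094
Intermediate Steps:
L(U) = (6 + U)/(53 + U)
k = 750 (k = -30*(-25) = 750)
L(R(-8, 0))/k = ((6 + 0)/(53 + 0))/750 = (6/53)*(1/750) = 1/6625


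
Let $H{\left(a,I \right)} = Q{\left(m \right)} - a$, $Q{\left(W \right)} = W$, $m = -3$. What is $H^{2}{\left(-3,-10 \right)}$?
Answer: $0$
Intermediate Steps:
$H{\left(a,I \right)} = -3 - a$
$H^{2}{\left(-3,-10 \right)} = \left(-3 - -3\right)^{2} = \left(-3 + 3\right)^{2} = 0^{2} = 0$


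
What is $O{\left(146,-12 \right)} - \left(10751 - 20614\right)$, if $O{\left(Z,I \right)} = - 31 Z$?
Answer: $5337$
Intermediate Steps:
$O{\left(146,-12 \right)} - \left(10751 - 20614\right) = \left(-31\right) 146 - \left(10751 - 20614\right) = -4526 - \left(10751 - 20614\right) = -4526 - -9863 = -4526 + 9863 = 5337$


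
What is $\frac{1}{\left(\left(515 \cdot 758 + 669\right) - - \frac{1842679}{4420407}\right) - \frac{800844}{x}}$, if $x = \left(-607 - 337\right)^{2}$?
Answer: $\frac{984795953088}{385093150204870891} \approx 2.5573 \cdot 10^{-6}$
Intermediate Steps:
$x = 891136$ ($x = \left(-944\right)^{2} = 891136$)
$\frac{1}{\left(\left(515 \cdot 758 + 669\right) - - \frac{1842679}{4420407}\right) - \frac{800844}{x}} = \frac{1}{\left(\left(515 \cdot 758 + 669\right) - - \frac{1842679}{4420407}\right) - \frac{800844}{891136}} = \frac{1}{\left(\left(390370 + 669\right) - \left(-1842679\right) \frac{1}{4420407}\right) - \frac{200211}{222784}} = \frac{1}{\left(391039 - - \frac{1842679}{4420407}\right) - \frac{200211}{222784}} = \frac{1}{\left(391039 + \frac{1842679}{4420407}\right) - \frac{200211}{222784}} = \frac{1}{\frac{1728553375552}{4420407} - \frac{200211}{222784}} = \frac{1}{\frac{385093150204870891}{984795953088}} = \frac{984795953088}{385093150204870891}$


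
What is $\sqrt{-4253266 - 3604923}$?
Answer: $i \sqrt{7858189} \approx 2803.2 i$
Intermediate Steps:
$\sqrt{-4253266 - 3604923} = \sqrt{-7858189} = i \sqrt{7858189}$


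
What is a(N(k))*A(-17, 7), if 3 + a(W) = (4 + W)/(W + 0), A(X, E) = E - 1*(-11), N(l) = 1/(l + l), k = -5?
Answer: -756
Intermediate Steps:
N(l) = 1/(2*l)
A(X, E) = 11 + E (A(X, E) = E + 11 = 11 + E)
a(W) = -3 + (4 + W)/W (a(W) = -3 + (4 + W)/(W + 0) = -3 + (4 + W)/W)
a(N(k))*A(-17, 7) = (-2 + 4/(((½)/(-5))))*(11 + 7) = (-2 + 4/(((½)*(-⅕))))*18 = (-2 + 4/(-⅒))*18 = (-2 + 4*(-10))*18 = (-2 - 40)*18 = -42*18 = -756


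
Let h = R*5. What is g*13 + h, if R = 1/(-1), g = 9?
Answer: 112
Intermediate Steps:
R = -1
h = -5 (h = -1*5 = -5)
g*13 + h = 9*13 - 5 = 117 - 5 = 112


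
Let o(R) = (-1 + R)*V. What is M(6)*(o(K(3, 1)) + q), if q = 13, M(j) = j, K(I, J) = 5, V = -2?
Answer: 30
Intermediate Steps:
o(R) = 2 - 2*R (o(R) = (-1 + R)*(-2) = 2 - 2*R)
M(6)*(o(K(3, 1)) + q) = 6*((2 - 2*5) + 13) = 6*((2 - 10) + 13) = 6*(-8 + 13) = 6*5 = 30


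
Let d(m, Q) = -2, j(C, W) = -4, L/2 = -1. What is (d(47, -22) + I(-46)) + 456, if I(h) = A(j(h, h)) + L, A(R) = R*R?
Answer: 468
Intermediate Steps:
L = -2 (L = 2*(-1) = -2)
A(R) = R²
I(h) = 14 (I(h) = (-4)² - 2 = 16 - 2 = 14)
(d(47, -22) + I(-46)) + 456 = (-2 + 14) + 456 = 12 + 456 = 468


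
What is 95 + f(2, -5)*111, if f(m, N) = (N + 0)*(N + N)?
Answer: 5645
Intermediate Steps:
f(m, N) = 2*N**2 (f(m, N) = N*(2*N) = 2*N**2)
95 + f(2, -5)*111 = 95 + (2*(-5)**2)*111 = 95 + (2*25)*111 = 95 + 50*111 = 95 + 5550 = 5645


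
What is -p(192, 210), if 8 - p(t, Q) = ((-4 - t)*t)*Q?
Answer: -7902728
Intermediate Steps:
p(t, Q) = 8 - Q*t*(-4 - t) (p(t, Q) = 8 - (-4 - t)*t*Q = 8 - t*(-4 - t)*Q = 8 - Q*t*(-4 - t))
-p(192, 210) = -(8 + 210*192² + 4*210*192) = -(8 + 210*36864 + 161280) = -(8 + 7741440 + 161280) = -1*7902728 = -7902728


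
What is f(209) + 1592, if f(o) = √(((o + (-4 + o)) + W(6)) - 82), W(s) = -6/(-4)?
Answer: 1592 + √1334/2 ≈ 1610.3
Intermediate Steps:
W(s) = 3/2 (W(s) = -6*(-¼) = 3/2)
f(o) = √(-169/2 + 2*o) (f(o) = √(((o + (-4 + o)) + 3/2) - 82) = √(((-4 + 2*o) + 3/2) - 82) = √((-5/2 + 2*o) - 82) = √(-169/2 + 2*o))
f(209) + 1592 = √(-338 + 8*209)/2 + 1592 = √(-338 + 1672)/2 + 1592 = √1334/2 + 1592 = 1592 + √1334/2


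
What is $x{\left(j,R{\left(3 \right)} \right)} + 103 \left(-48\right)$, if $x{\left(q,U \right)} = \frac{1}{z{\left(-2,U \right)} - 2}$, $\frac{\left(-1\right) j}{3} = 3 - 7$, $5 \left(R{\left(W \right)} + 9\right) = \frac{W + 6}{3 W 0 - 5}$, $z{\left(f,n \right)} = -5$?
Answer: $- \frac{34609}{7} \approx -4944.1$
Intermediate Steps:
$R{\left(W \right)} = - \frac{231}{25} - \frac{W}{25}$ ($R{\left(W \right)} = -9 + \frac{\left(W + 6\right) \frac{1}{3 W 0 - 5}}{5} = -9 + \frac{\left(6 + W\right) \frac{1}{0 - 5}}{5} = -9 + \frac{\left(6 + W\right) \frac{1}{-5}}{5} = -9 + \frac{\left(6 + W\right) \left(- \frac{1}{5}\right)}{5} = -9 + \frac{- \frac{6}{5} - \frac{W}{5}}{5} = -9 - \left(\frac{6}{25} + \frac{W}{25}\right) = - \frac{231}{25} - \frac{W}{25}$)
$j = 12$ ($j = - 3 \left(3 - 7\right) = \left(-3\right) \left(-4\right) = 12$)
$x{\left(q,U \right)} = - \frac{1}{7}$ ($x{\left(q,U \right)} = \frac{1}{-5 - 2} = \frac{1}{-7} = - \frac{1}{7}$)
$x{\left(j,R{\left(3 \right)} \right)} + 103 \left(-48\right) = - \frac{1}{7} + 103 \left(-48\right) = - \frac{1}{7} - 4944 = - \frac{34609}{7}$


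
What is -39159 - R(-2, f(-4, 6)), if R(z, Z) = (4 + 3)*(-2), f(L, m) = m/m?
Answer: -39145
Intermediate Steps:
f(L, m) = 1
R(z, Z) = -14 (R(z, Z) = 7*(-2) = -14)
-39159 - R(-2, f(-4, 6)) = -39159 - 1*(-14) = -39159 + 14 = -39145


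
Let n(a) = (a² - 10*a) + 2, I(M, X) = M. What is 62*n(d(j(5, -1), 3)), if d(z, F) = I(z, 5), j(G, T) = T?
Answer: 806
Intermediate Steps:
d(z, F) = z
n(a) = 2 + a² - 10*a
62*n(d(j(5, -1), 3)) = 62*(2 + (-1)² - 10*(-1)) = 62*(2 + 1 + 10) = 62*13 = 806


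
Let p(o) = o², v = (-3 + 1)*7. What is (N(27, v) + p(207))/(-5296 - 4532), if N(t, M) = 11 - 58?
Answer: -21401/4914 ≈ -4.3551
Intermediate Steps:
v = -14 (v = -2*7 = -14)
N(t, M) = -47
(N(27, v) + p(207))/(-5296 - 4532) = (-47 + 207²)/(-5296 - 4532) = (-47 + 42849)/(-9828) = 42802*(-1/9828) = -21401/4914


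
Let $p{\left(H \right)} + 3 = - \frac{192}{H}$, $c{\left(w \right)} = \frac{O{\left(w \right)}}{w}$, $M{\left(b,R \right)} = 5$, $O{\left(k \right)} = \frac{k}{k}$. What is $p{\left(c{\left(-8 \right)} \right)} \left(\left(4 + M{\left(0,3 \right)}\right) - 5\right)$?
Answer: $6132$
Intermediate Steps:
$O{\left(k \right)} = 1$
$c{\left(w \right)} = \frac{1}{w}$ ($c{\left(w \right)} = 1 \frac{1}{w} = \frac{1}{w}$)
$p{\left(H \right)} = -3 - \frac{192}{H}$
$p{\left(c{\left(-8 \right)} \right)} \left(\left(4 + M{\left(0,3 \right)}\right) - 5\right) = \left(-3 - \frac{192}{\frac{1}{-8}}\right) \left(\left(4 + 5\right) - 5\right) = \left(-3 - \frac{192}{- \frac{1}{8}}\right) \left(9 - 5\right) = \left(-3 - -1536\right) 4 = \left(-3 + 1536\right) 4 = 1533 \cdot 4 = 6132$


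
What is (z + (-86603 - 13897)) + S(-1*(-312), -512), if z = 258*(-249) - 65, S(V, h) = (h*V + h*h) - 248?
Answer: -62655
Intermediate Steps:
S(V, h) = -248 + h² + V*h (S(V, h) = (V*h + h²) - 248 = (h² + V*h) - 248 = -248 + h² + V*h)
z = -64307 (z = -64242 - 65 = -64307)
(z + (-86603 - 13897)) + S(-1*(-312), -512) = (-64307 + (-86603 - 13897)) + (-248 + (-512)² - 1*(-312)*(-512)) = (-64307 - 100500) + (-248 + 262144 + 312*(-512)) = -164807 + (-248 + 262144 - 159744) = -164807 + 102152 = -62655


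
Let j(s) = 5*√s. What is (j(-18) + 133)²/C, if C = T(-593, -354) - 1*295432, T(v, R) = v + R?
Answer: -17239/296379 - 1330*I*√2/98793 ≈ -0.058165 - 0.019039*I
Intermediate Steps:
T(v, R) = R + v
C = -296379 (C = (-354 - 593) - 1*295432 = -947 - 295432 = -296379)
(j(-18) + 133)²/C = (5*√(-18) + 133)²/(-296379) = (5*(3*I*√2) + 133)²*(-1/296379) = (15*I*√2 + 133)²*(-1/296379) = (133 + 15*I*√2)²*(-1/296379) = -(133 + 15*I*√2)²/296379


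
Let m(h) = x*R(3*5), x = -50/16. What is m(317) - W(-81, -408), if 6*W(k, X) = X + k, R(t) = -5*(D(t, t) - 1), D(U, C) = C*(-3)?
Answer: -2549/4 ≈ -637.25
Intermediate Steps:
D(U, C) = -3*C
R(t) = 5 + 15*t (R(t) = -5*(-3*t - 1) = -5*(-1 - 3*t) = 5 + 15*t)
x = -25/8 (x = -50*1/16 = -25/8 ≈ -3.1250)
W(k, X) = X/6 + k/6 (W(k, X) = (X + k)/6 = X/6 + k/6)
m(h) = -2875/4 (m(h) = -25*(5 + 15*(3*5))/8 = -25*(5 + 15*15)/8 = -25*(5 + 225)/8 = -25/8*230 = -2875/4)
m(317) - W(-81, -408) = -2875/4 - ((⅙)*(-408) + (⅙)*(-81)) = -2875/4 - (-68 - 27/2) = -2875/4 - 1*(-163/2) = -2875/4 + 163/2 = -2549/4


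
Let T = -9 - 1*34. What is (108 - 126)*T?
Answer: 774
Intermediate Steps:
T = -43 (T = -9 - 34 = -43)
(108 - 126)*T = (108 - 126)*(-43) = -18*(-43) = 774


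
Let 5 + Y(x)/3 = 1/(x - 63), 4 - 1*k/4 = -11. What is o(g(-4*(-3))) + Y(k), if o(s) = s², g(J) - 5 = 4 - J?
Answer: -7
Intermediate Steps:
k = 60 (k = 16 - 4*(-11) = 16 + 44 = 60)
g(J) = 9 - J (g(J) = 5 + (4 - J) = 9 - J)
Y(x) = -15 + 3/(-63 + x) (Y(x) = -15 + 3/(x - 63) = -15 + 3/(-63 + x))
o(g(-4*(-3))) + Y(k) = (9 - (-4)*(-3))² + 3*(316 - 5*60)/(-63 + 60) = (9 - 1*12)² + 3*(316 - 300)/(-3) = (9 - 12)² + 3*(-⅓)*16 = (-3)² - 16 = 9 - 16 = -7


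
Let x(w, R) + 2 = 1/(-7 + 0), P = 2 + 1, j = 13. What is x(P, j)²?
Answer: 225/49 ≈ 4.5918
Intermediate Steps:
P = 3
x(w, R) = -15/7 (x(w, R) = -2 + 1/(-7 + 0) = -2 + 1/(-7) = -2 - ⅐ = -15/7)
x(P, j)² = (-15/7)² = 225/49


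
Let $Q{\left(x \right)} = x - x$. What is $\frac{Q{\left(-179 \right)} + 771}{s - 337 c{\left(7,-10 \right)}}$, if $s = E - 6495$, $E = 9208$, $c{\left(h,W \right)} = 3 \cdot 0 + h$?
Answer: $\frac{257}{118} \approx 2.178$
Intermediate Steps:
$Q{\left(x \right)} = 0$
$c{\left(h,W \right)} = h$ ($c{\left(h,W \right)} = 0 + h = h$)
$s = 2713$ ($s = 9208 - 6495 = 2713$)
$\frac{Q{\left(-179 \right)} + 771}{s - 337 c{\left(7,-10 \right)}} = \frac{0 + 771}{2713 - 2359} = \frac{771}{2713 - 2359} = \frac{771}{354} = 771 \cdot \frac{1}{354} = \frac{257}{118}$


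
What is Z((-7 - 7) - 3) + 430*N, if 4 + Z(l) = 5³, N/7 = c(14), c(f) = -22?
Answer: -66099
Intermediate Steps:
N = -154 (N = 7*(-22) = -154)
Z(l) = 121 (Z(l) = -4 + 5³ = -4 + 125 = 121)
Z((-7 - 7) - 3) + 430*N = 121 + 430*(-154) = 121 - 66220 = -66099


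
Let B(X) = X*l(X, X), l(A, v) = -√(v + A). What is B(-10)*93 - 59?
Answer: -59 + 1860*I*√5 ≈ -59.0 + 4159.1*I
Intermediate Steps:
l(A, v) = -√(A + v)
B(X) = -√2*X^(3/2) (B(X) = X*(-√(X + X)) = X*(-√(2*X)) = X*(-√2*√X) = -√2*X^(3/2))
B(-10)*93 - 59 = -√2*(-10)^(3/2)*93 - 59 = -√2*(-10*I*√10)*93 - 59 = (20*I*√5)*93 - 59 = 1860*I*√5 - 59 = -59 + 1860*I*√5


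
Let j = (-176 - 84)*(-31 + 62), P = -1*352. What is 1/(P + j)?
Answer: -1/8412 ≈ -0.00011888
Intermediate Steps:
P = -352
j = -8060 (j = -260*31 = -8060)
1/(P + j) = 1/(-352 - 8060) = 1/(-8412) = -1/8412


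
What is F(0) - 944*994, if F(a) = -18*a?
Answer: -938336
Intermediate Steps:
F(0) - 944*994 = -18*0 - 944*994 = 0 - 938336 = -938336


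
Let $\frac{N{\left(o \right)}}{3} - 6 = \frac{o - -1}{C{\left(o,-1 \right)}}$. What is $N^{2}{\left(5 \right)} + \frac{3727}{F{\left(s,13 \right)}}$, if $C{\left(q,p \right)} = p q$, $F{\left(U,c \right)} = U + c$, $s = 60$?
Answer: $\frac{471607}{1825} \approx 258.41$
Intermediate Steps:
$N{\left(o \right)} = 18 - \frac{3 \left(1 + o\right)}{o}$ ($N{\left(o \right)} = 18 + 3 \frac{o - -1}{\left(-1\right) o} = 18 + 3 \left(o + 1\right) \left(- \frac{1}{o}\right) = 18 + 3 \left(1 + o\right) \left(- \frac{1}{o}\right) = 18 + 3 \left(- \frac{1 + o}{o}\right) = 18 - \frac{3 \left(1 + o\right)}{o}$)
$N^{2}{\left(5 \right)} + \frac{3727}{F{\left(s,13 \right)}} = \left(15 - \frac{3}{5}\right)^{2} + \frac{3727}{60 + 13} = \left(15 - \frac{3}{5}\right)^{2} + \frac{3727}{73} = \left(15 - \frac{3}{5}\right)^{2} + 3727 \cdot \frac{1}{73} = \left(\frac{72}{5}\right)^{2} + \frac{3727}{73} = \frac{5184}{25} + \frac{3727}{73} = \frac{471607}{1825}$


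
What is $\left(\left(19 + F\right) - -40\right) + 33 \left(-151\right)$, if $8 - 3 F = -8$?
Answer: $- \frac{14756}{3} \approx -4918.7$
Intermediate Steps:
$F = \frac{16}{3}$ ($F = \frac{8}{3} - - \frac{8}{3} = \frac{8}{3} + \frac{8}{3} = \frac{16}{3} \approx 5.3333$)
$\left(\left(19 + F\right) - -40\right) + 33 \left(-151\right) = \left(\left(19 + \frac{16}{3}\right) - -40\right) + 33 \left(-151\right) = \left(\frac{73}{3} + 40\right) - 4983 = \frac{193}{3} - 4983 = - \frac{14756}{3}$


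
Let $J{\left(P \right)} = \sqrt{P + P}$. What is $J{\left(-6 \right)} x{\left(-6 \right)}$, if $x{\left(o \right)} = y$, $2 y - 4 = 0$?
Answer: $4 i \sqrt{3} \approx 6.9282 i$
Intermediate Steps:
$y = 2$ ($y = 2 + \frac{1}{2} \cdot 0 = 2 + 0 = 2$)
$x{\left(o \right)} = 2$
$J{\left(P \right)} = \sqrt{2} \sqrt{P}$ ($J{\left(P \right)} = \sqrt{2 P} = \sqrt{2} \sqrt{P}$)
$J{\left(-6 \right)} x{\left(-6 \right)} = \sqrt{2} \sqrt{-6} \cdot 2 = \sqrt{2} i \sqrt{6} \cdot 2 = 2 i \sqrt{3} \cdot 2 = 4 i \sqrt{3}$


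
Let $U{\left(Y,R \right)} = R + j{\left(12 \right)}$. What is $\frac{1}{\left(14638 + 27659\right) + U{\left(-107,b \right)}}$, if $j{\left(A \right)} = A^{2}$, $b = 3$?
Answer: $\frac{1}{42444} \approx 2.356 \cdot 10^{-5}$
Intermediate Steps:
$U{\left(Y,R \right)} = 144 + R$ ($U{\left(Y,R \right)} = R + 12^{2} = R + 144 = 144 + R$)
$\frac{1}{\left(14638 + 27659\right) + U{\left(-107,b \right)}} = \frac{1}{\left(14638 + 27659\right) + \left(144 + 3\right)} = \frac{1}{42297 + 147} = \frac{1}{42444}$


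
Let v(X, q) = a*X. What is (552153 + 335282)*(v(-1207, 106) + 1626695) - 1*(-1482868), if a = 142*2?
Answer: 1139385491413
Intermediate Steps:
a = 284
v(X, q) = 284*X
(552153 + 335282)*(v(-1207, 106) + 1626695) - 1*(-1482868) = (552153 + 335282)*(284*(-1207) + 1626695) - 1*(-1482868) = 887435*(-342788 + 1626695) + 1482868 = 887435*1283907 + 1482868 = 1139384008545 + 1482868 = 1139385491413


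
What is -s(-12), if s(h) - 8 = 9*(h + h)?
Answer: 208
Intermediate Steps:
s(h) = 8 + 18*h (s(h) = 8 + 9*(h + h) = 8 + 9*(2*h) = 8 + 18*h)
-s(-12) = -(8 + 18*(-12)) = -(8 - 216) = -1*(-208) = 208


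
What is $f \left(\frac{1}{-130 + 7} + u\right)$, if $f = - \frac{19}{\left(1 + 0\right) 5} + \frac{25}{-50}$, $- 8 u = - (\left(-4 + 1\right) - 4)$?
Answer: $\frac{37367}{9840} \approx 3.7975$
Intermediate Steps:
$u = - \frac{7}{8}$ ($u = - \frac{\left(-1\right) \left(\left(-4 + 1\right) - 4\right)}{8} = - \frac{\left(-1\right) \left(-3 - 4\right)}{8} = - \frac{\left(-1\right) \left(-7\right)}{8} = \left(- \frac{1}{8}\right) 7 = - \frac{7}{8} \approx -0.875$)
$f = - \frac{43}{10}$ ($f = - \frac{19}{1 \cdot 5} + 25 \left(- \frac{1}{50}\right) = - \frac{19}{5} - \frac{1}{2} = - \frac{43}{10} \approx -4.3$)
$f \left(\frac{1}{-130 + 7} + u\right) = - \frac{43 \left(\frac{1}{-130 + 7} - \frac{7}{8}\right)}{10} = - \frac{43 \left(\frac{1}{-123} - \frac{7}{8}\right)}{10} = - \frac{43 \left(- \frac{1}{123} - \frac{7}{8}\right)}{10} = \left(- \frac{43}{10}\right) \left(- \frac{869}{984}\right) = \frac{37367}{9840}$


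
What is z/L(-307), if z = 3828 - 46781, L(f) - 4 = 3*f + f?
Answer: 42953/1224 ≈ 35.092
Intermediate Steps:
L(f) = 4 + 4*f (L(f) = 4 + (3*f + f) = 4 + 4*f)
z = -42953
z/L(-307) = -42953/(4 + 4*(-307)) = -42953/(4 - 1228) = -42953/(-1224) = -42953*(-1/1224) = 42953/1224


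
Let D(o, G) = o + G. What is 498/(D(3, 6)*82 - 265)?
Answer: 498/473 ≈ 1.0529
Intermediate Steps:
D(o, G) = G + o
498/(D(3, 6)*82 - 265) = 498/((6 + 3)*82 - 265) = 498/(9*82 - 265) = 498/(738 - 265) = 498/473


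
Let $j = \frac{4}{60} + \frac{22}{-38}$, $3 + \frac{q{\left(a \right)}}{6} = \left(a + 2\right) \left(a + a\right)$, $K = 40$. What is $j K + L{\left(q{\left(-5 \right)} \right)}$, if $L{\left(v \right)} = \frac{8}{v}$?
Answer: $- \frac{31460}{1539} \approx -20.442$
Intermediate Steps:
$q{\left(a \right)} = -18 + 12 a \left(2 + a\right)$ ($q{\left(a \right)} = -18 + 6 \left(a + 2\right) \left(a + a\right) = -18 + 6 \left(2 + a\right) 2 a = -18 + 6 \cdot 2 a \left(2 + a\right) = -18 + 12 a \left(2 + a\right)$)
$j = - \frac{146}{285}$ ($j = 4 \cdot \frac{1}{60} + 22 \left(- \frac{1}{38}\right) = \frac{1}{15} - \frac{11}{19} = - \frac{146}{285} \approx -0.51228$)
$j K + L{\left(q{\left(-5 \right)} \right)} = \left(- \frac{146}{285}\right) 40 + \frac{8}{-18 + 12 \left(-5\right)^{2} + 24 \left(-5\right)} = - \frac{1168}{57} + \frac{8}{-18 + 12 \cdot 25 - 120} = - \frac{1168}{57} + \frac{8}{-18 + 300 - 120} = - \frac{1168}{57} + \frac{8}{162} = - \frac{1168}{57} + 8 \cdot \frac{1}{162} = - \frac{1168}{57} + \frac{4}{81} = - \frac{31460}{1539}$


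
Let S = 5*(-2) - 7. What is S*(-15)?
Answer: 255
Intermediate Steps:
S = -17 (S = -10 - 7 = -17)
S*(-15) = -17*(-15) = 255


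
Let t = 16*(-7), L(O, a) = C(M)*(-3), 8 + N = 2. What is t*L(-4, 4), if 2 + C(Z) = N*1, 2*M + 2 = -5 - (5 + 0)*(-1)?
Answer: -2688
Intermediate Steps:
N = -6 (N = -8 + 2 = -6)
M = -1 (M = -1 + (-5 - (5 + 0)*(-1))/2 = -1 + (-5 - 5*(-1))/2 = -1 + (-5 - 1*(-5))/2 = -1 + (-5 + 5)/2 = -1 + (½)*0 = -1 + 0 = -1)
C(Z) = -8 (C(Z) = -2 - 6*1 = -2 - 6 = -8)
L(O, a) = 24 (L(O, a) = -8*(-3) = 24)
t = -112
t*L(-4, 4) = -112*24 = -2688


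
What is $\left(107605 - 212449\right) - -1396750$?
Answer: $1291906$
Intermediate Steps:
$\left(107605 - 212449\right) - -1396750 = -104844 + 1396750 = 1291906$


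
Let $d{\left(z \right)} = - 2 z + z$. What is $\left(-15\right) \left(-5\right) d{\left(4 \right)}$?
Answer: $-300$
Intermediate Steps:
$d{\left(z \right)} = - z$
$\left(-15\right) \left(-5\right) d{\left(4 \right)} = \left(-15\right) \left(-5\right) \left(\left(-1\right) 4\right) = 75 \left(-4\right) = -300$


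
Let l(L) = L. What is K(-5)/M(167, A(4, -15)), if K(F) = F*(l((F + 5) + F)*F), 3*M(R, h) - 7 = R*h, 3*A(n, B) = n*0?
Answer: -375/7 ≈ -53.571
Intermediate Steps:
A(n, B) = 0 (A(n, B) = (n*0)/3 = (⅓)*0 = 0)
M(R, h) = 7/3 + R*h/3 (M(R, h) = 7/3 + (R*h)/3 = 7/3 + R*h/3)
K(F) = F²*(5 + 2*F) (K(F) = F*(((F + 5) + F)*F) = F*(((5 + F) + F)*F) = F*((5 + 2*F)*F) = F*(F*(5 + 2*F)) = F²*(5 + 2*F))
K(-5)/M(167, A(4, -15)) = ((-5)²*(5 + 2*(-5)))/(7/3 + (⅓)*167*0) = (25*(5 - 10))/(7/3 + 0) = (25*(-5))/(7/3) = -125*3/7 = -375/7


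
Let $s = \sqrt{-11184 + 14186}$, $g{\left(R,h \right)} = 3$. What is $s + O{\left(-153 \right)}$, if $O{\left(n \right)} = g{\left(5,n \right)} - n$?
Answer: $156 + \sqrt{3002} \approx 210.79$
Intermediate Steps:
$s = \sqrt{3002} \approx 54.791$
$O{\left(n \right)} = 3 - n$
$s + O{\left(-153 \right)} = \sqrt{3002} + \left(3 - -153\right) = \sqrt{3002} + \left(3 + 153\right) = \sqrt{3002} + 156 = 156 + \sqrt{3002}$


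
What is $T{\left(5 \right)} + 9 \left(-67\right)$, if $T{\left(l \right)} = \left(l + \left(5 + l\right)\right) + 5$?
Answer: $-583$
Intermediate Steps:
$T{\left(l \right)} = 10 + 2 l$ ($T{\left(l \right)} = \left(5 + 2 l\right) + 5 = 10 + 2 l$)
$T{\left(5 \right)} + 9 \left(-67\right) = \left(10 + 2 \cdot 5\right) + 9 \left(-67\right) = \left(10 + 10\right) - 603 = 20 - 603 = -583$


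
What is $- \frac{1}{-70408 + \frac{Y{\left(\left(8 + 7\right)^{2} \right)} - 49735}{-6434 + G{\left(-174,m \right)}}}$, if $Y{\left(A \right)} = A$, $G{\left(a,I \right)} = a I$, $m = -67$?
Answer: $\frac{2612}{183930451} \approx 1.4201 \cdot 10^{-5}$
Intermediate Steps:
$G{\left(a,I \right)} = I a$
$- \frac{1}{-70408 + \frac{Y{\left(\left(8 + 7\right)^{2} \right)} - 49735}{-6434 + G{\left(-174,m \right)}}} = - \frac{1}{-70408 + \frac{\left(8 + 7\right)^{2} - 49735}{-6434 - -11658}} = - \frac{1}{-70408 + \frac{15^{2} - 49735}{-6434 + 11658}} = - \frac{1}{-70408 + \frac{225 - 49735}{5224}} = - \frac{1}{-70408 - \frac{24755}{2612}} = - \frac{1}{- \frac{183930451}{2612}} = \left(-1\right) \left(- \frac{2612}{183930451}\right) = \frac{2612}{183930451}$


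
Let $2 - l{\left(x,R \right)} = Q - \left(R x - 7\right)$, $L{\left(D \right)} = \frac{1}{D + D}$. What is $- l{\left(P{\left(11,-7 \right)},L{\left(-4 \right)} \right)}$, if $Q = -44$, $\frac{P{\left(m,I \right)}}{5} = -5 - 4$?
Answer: $- \frac{357}{8} \approx -44.625$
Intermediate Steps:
$P{\left(m,I \right)} = -45$ ($P{\left(m,I \right)} = 5 \left(-5 - 4\right) = 5 \left(-9\right) = -45$)
$L{\left(D \right)} = \frac{1}{2 D}$
$l{\left(x,R \right)} = 39 + R x$ ($l{\left(x,R \right)} = 2 - \left(-44 - \left(R x - 7\right)\right) = 2 - \left(-44 - \left(-7 + R x\right)\right) = 2 - \left(-37 - R x\right) = 2 + \left(37 + R x\right) = 39 + R x$)
$- l{\left(P{\left(11,-7 \right)},L{\left(-4 \right)} \right)} = - (39 + \frac{1}{2 \left(-4\right)} \left(-45\right)) = - (39 + \frac{1}{2} \left(- \frac{1}{4}\right) \left(-45\right)) = - (39 - - \frac{45}{8}) = - (39 + \frac{45}{8}) = \left(-1\right) \frac{357}{8} = - \frac{357}{8}$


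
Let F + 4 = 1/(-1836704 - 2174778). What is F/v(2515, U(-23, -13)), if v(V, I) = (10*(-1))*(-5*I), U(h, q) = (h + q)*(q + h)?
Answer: -1782881/28882670400 ≈ -6.1728e-5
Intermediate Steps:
U(h, q) = (h + q)**2 (U(h, q) = (h + q)*(h + q) = (h + q)**2)
v(V, I) = 50*I (v(V, I) = -(-50)*I = 50*I)
F = -16045929/4011482 (F = -4 + 1/(-1836704 - 2174778) = -4 + 1/(-4011482) = -4 - 1/4011482 = -16045929/4011482 ≈ -4.0000)
F/v(2515, U(-23, -13)) = -16045929*1/(50*(-23 - 13)**2)/4011482 = -16045929/(4011482*(50*(-36)**2)) = -16045929/(4011482*(50*1296)) = -16045929/4011482/64800 = -16045929/4011482*1/64800 = -1782881/28882670400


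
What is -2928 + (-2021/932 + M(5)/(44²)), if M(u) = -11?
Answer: -120160581/41008 ≈ -2930.2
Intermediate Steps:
-2928 + (-2021/932 + M(5)/(44²)) = -2928 + (-2021/932 - 11/(44²)) = -2928 + (-2021*1/932 - 11/1936) = -2928 + (-2021/932 - 11*1/1936) = -2928 + (-2021/932 - 1/176) = -2928 - 89157/41008 = -120160581/41008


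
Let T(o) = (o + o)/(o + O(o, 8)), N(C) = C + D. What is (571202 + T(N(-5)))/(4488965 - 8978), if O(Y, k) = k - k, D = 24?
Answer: 571204/4479987 ≈ 0.12750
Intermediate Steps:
N(C) = 24 + C (N(C) = C + 24 = 24 + C)
O(Y, k) = 0
T(o) = 2 (T(o) = (o + o)/(o + 0) = (2*o)/o = 2)
(571202 + T(N(-5)))/(4488965 - 8978) = (571202 + 2)/(4488965 - 8978) = 571204/4479987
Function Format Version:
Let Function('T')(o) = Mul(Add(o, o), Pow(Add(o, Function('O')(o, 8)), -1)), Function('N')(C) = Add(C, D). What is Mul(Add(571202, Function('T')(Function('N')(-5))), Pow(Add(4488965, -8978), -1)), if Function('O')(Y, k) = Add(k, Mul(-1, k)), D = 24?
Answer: Rational(571204, 4479987) ≈ 0.12750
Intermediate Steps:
Function('N')(C) = Add(24, C) (Function('N')(C) = Add(C, 24) = Add(24, C))
Function('O')(Y, k) = 0
Function('T')(o) = 2 (Function('T')(o) = Mul(Add(o, o), Pow(Add(o, 0), -1)) = Mul(Mul(2, o), Pow(o, -1)) = 2)
Mul(Add(571202, Function('T')(Function('N')(-5))), Pow(Add(4488965, -8978), -1)) = Mul(Add(571202, 2), Pow(Add(4488965, -8978), -1)) = Mul(571204, Pow(4479987, -1)) = Mul(571204, Rational(1, 4479987)) = Rational(571204, 4479987)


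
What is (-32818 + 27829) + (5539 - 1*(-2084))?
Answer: 2634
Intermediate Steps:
(-32818 + 27829) + (5539 - 1*(-2084)) = -4989 + (5539 + 2084) = -4989 + 7623 = 2634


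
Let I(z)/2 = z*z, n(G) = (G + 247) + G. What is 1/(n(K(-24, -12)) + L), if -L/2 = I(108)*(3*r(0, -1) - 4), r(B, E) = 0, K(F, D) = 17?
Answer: 1/186905 ≈ 5.3503e-6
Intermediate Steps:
n(G) = 247 + 2*G (n(G) = (247 + G) + G = 247 + 2*G)
I(z) = 2*z² (I(z) = 2*(z*z) = 2*z²)
L = 186624 (L = -2*2*108²*(3*0 - 4) = -2*2*11664*(0 - 4) = -46656*(-4) = -2*(-93312) = 186624)
1/(n(K(-24, -12)) + L) = 1/((247 + 2*17) + 186624) = 1/((247 + 34) + 186624) = 1/(281 + 186624) = 1/186905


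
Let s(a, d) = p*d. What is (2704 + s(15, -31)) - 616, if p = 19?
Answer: 1499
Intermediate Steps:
s(a, d) = 19*d
(2704 + s(15, -31)) - 616 = (2704 + 19*(-31)) - 616 = (2704 - 589) - 616 = 2115 - 616 = 1499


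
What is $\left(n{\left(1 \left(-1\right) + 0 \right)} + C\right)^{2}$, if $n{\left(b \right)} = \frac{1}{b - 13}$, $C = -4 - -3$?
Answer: $\frac{225}{196} \approx 1.148$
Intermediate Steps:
$C = -1$ ($C = -4 + 3 = -1$)
$n{\left(b \right)} = \frac{1}{-13 + b}$
$\left(n{\left(1 \left(-1\right) + 0 \right)} + C\right)^{2} = \left(\frac{1}{-13 + \left(1 \left(-1\right) + 0\right)} - 1\right)^{2} = \left(\frac{1}{-13 + \left(-1 + 0\right)} - 1\right)^{2} = \left(\frac{1}{-13 - 1} - 1\right)^{2} = \left(\frac{1}{-14} - 1\right)^{2} = \left(- \frac{1}{14} - 1\right)^{2} = \left(- \frac{15}{14}\right)^{2} = \frac{225}{196}$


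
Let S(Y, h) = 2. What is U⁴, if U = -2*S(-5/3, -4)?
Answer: 256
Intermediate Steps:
U = -4 (U = -2*2 = -4)
U⁴ = (-4)⁴ = 256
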